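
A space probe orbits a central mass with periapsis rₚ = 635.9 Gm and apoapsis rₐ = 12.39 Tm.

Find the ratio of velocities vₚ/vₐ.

Convert to SI: rₚ = 635.9 Gm = 6.359e+11 m; rₐ = 12.39 Tm = 1.239e+13 m.
Conservation of angular momentum gives rₚvₚ = rₐvₐ, so vₚ/vₐ = rₐ/rₚ.
vₚ/vₐ = 1.239e+13 / 6.359e+11 ≈ 19.48.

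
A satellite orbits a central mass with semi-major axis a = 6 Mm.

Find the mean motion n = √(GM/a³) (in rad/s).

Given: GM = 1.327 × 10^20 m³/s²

Convert to SI: a = 6 Mm = 6e+06 m.
n = √(GM / a³).
n = √(1.327e+20 / (6e+06)³) rad/s ≈ 0.7838 rad/s.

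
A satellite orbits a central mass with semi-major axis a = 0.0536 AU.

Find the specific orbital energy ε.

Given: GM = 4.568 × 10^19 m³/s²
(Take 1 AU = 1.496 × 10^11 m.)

Convert to SI: a = 0.0536 AU = 8.01856e+09 m.
ε = −GM / (2a).
ε = −4.568e+19 / (2 · 8.01856e+09) J/kg ≈ -2.848e+09 J/kg = -2.848 GJ/kg.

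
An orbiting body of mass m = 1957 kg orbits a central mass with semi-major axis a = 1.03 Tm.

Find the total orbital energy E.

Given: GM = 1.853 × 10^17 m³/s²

Convert to SI: a = 1.03 Tm = 1.03e+12 m.
E = −GMm / (2a).
E = −1.853e+17 · 1957 / (2 · 1.03e+12) J ≈ -1.76e+08 J = -176 MJ.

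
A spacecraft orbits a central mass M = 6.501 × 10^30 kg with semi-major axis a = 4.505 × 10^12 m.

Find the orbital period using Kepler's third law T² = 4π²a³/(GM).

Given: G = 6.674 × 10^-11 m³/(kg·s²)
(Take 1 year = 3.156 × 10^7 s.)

GM = G · M = 6.674e-11 · 6.501e+30 = 4.33877e+20 m³/s².
Kepler's third law: T = 2π √(a³ / GM).
Substituting a = 4.505e+12 m and GM = 4.33877e+20 m³/s²:
T = 2π √((4.505e+12)³ / 4.33877e+20) s
T ≈ 2.884e+09 s = 91.39 years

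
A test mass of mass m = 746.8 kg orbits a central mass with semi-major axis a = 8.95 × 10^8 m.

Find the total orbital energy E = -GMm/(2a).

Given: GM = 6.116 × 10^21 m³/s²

E = −GMm / (2a).
E = −6.116e+21 · 746.8 / (2 · 8.95e+08) J ≈ -2.552e+15 J = -2.552 PJ.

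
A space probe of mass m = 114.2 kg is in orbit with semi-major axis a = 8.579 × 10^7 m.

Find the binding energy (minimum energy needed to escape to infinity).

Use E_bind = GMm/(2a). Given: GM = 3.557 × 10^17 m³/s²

Total orbital energy is E = −GMm/(2a); binding energy is E_bind = −E = GMm/(2a).
E_bind = 3.557e+17 · 114.2 / (2 · 8.579e+07) J ≈ 2.367e+11 J = 236.7 GJ.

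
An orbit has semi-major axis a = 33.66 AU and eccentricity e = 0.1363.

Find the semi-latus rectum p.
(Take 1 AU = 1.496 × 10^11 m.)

Convert to SI: a = 33.66 AU = 5.03554e+12 m.
p = a (1 − e²).
p = 5.03554e+12 · (1 − (0.1363)²) = 5.03554e+12 · 0.981422 ≈ 4.942e+12 m = 33.03 AU.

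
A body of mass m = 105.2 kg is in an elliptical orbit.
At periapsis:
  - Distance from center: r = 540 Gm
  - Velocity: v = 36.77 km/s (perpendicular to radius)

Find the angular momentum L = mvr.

Convert to SI: r = 540 Gm = 5.4e+11 m; v = 36.77 km/s = 36770 m/s.
Since v is perpendicular to r, L = m · v · r.
L = 105.2 · 36770 · 5.4e+11 kg·m²/s ≈ 2.089e+18 kg·m²/s.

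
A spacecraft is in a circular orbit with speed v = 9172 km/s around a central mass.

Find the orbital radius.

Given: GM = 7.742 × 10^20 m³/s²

Convert to SI: v = 9172 km/s = 9.172e+06 m/s.
For a circular orbit, v² = GM / r, so r = GM / v².
r = 7.742e+20 / (9.172e+06)² m ≈ 9.203e+06 m = 9.203 Mm.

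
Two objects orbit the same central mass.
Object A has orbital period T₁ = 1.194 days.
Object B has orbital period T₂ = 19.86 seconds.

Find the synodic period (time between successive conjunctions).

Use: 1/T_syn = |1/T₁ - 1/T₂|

Convert to SI: T₁ = 1.194 days = 103162 s.
T_syn = |T₁ · T₂ / (T₁ − T₂)|.
T_syn = |103162 · 19.86 / (103162 − 19.86)| s ≈ 19.86 s = 19.86 seconds.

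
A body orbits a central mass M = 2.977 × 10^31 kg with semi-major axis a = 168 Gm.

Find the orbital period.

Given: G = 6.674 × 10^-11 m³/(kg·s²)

Convert to SI: a = 168 Gm = 1.68e+11 m.
GM = G · M = 6.674e-11 · 2.977e+31 = 1.98685e+21 m³/s².
Kepler's third law: T = 2π √(a³ / GM).
Substituting a = 1.68e+11 m and GM = 1.98685e+21 m³/s²:
T = 2π √((1.68e+11)³ / 1.98685e+21) s
T ≈ 9.706e+06 s = 112.3 days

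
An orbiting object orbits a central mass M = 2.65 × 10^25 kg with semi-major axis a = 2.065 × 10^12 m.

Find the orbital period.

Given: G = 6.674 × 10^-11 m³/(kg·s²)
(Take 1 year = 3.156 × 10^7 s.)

GM = G · M = 6.674e-11 · 2.65e+25 = 1.76861e+15 m³/s².
Kepler's third law: T = 2π √(a³ / GM).
Substituting a = 2.065e+12 m and GM = 1.76861e+15 m³/s²:
T = 2π √((2.065e+12)³ / 1.76861e+15) s
T ≈ 4.433e+11 s = 1.405e+04 years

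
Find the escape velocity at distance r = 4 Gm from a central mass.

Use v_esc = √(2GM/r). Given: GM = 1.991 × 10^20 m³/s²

Convert to SI: r = 4 Gm = 4e+09 m.
Escape velocity comes from setting total energy to zero: ½v² − GM/r = 0 ⇒ v_esc = √(2GM / r).
v_esc = √(2 · 1.991e+20 / 4e+09) m/s ≈ 3.155e+05 m/s = 315.5 km/s.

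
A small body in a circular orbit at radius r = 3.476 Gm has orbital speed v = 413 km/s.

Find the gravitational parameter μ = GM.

Convert to SI: r = 3.476 Gm = 3.476e+09 m; v = 413 km/s = 413000 m/s.
For a circular orbit v² = GM/r, so GM = v² · r.
GM = (413000)² · 3.476e+09 m³/s² ≈ 5.929e+20 m³/s² = 5.929 × 10^20 m³/s².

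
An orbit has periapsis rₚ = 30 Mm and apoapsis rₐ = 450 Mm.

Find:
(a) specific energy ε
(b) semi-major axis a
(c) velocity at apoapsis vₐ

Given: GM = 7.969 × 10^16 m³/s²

Convert to SI: rₚ = 30 Mm = 3e+07 m; rₐ = 450 Mm = 4.5e+08 m.
(a) With a = (rₚ + rₐ)/2 = 2.4e+08 m, ε = −GM/(2a) = −7.969e+16/(2 · 2.4e+08) J/kg ≈ -1.66e+08 J/kg
(b) a = (rₚ + rₐ)/2 = (3e+07 + 4.5e+08)/2 ≈ 2.4e+08 m
(c) With a = (rₚ + rₐ)/2 = 2.4e+08 m, vₐ = √(GM (2/rₐ − 1/a)) = √(7.969e+16 · (2/4.5e+08 − 1/2.4e+08)) m/s ≈ 4705 m/s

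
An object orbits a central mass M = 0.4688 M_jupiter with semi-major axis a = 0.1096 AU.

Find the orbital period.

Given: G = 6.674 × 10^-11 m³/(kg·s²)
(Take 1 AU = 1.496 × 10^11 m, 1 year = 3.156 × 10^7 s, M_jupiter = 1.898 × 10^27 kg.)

Convert to SI: a = 0.1096 AU = 1.63962e+10 m; M = 0.4688 M_jupiter = 8.89782e+26 kg.
GM = G · M = 6.674e-11 · 8.89782e+26 = 5.93841e+16 m³/s².
Kepler's third law: T = 2π √(a³ / GM).
Substituting a = 1.63962e+10 m and GM = 5.93841e+16 m³/s²:
T = 2π √((1.63962e+10)³ / 5.93841e+16) s
T ≈ 5.413e+07 s = 1.715 years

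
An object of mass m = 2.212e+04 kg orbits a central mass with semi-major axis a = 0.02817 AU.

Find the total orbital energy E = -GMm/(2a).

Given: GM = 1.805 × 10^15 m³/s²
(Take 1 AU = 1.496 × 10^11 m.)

Convert to SI: a = 0.02817 AU = 4.21423e+09 m.
E = −GMm / (2a).
E = −1.805e+15 · 2.212e+04 / (2 · 4.21423e+09) J ≈ -4.737e+09 J = -4.737 GJ.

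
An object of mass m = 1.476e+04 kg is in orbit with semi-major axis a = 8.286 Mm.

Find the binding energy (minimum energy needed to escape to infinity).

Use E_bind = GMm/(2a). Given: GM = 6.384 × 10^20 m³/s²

Convert to SI: a = 8.286 Mm = 8.286e+06 m.
Total orbital energy is E = −GMm/(2a); binding energy is E_bind = −E = GMm/(2a).
E_bind = 6.384e+20 · 1.476e+04 / (2 · 8.286e+06) J ≈ 5.686e+17 J = 568.6 PJ.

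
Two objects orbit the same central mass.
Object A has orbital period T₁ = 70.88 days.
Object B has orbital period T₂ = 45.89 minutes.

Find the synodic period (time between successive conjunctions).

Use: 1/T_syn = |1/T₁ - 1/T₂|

Convert to SI: T₁ = 70.88 days = 6.12403e+06 s; T₂ = 45.89 minutes = 2753.4 s.
T_syn = |T₁ · T₂ / (T₁ − T₂)|.
T_syn = |6.12403e+06 · 2753.4 / (6.12403e+06 − 2753.4)| s ≈ 2755 s = 45.91 minutes.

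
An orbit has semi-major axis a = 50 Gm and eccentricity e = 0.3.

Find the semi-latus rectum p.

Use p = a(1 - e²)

Convert to SI: a = 50 Gm = 5e+10 m.
p = a (1 − e²).
p = 5e+10 · (1 − (0.3)²) = 5e+10 · 0.91 ≈ 4.55e+10 m = 45.5 Gm.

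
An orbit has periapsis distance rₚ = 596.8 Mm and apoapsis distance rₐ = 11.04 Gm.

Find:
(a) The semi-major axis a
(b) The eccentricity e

Convert to SI: rₚ = 596.8 Mm = 5.968e+08 m; rₐ = 11.04 Gm = 1.104e+10 m.
(a) a = (rₚ + rₐ) / 2 = (5.968e+08 + 1.104e+10) / 2 ≈ 5.818e+09 m = 5.818 Gm.
(b) e = (rₐ − rₚ) / (rₐ + rₚ) = (1.104e+10 − 5.968e+08) / (1.104e+10 + 5.968e+08) ≈ 0.8974.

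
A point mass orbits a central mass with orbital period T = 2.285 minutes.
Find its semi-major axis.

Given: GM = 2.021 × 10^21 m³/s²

Convert to SI: T = 2.285 minutes = 137.1 s.
Invert Kepler's third law: a = (GM · T² / (4π²))^(1/3).
Substituting T = 137.1 s and GM = 2.021e+21 m³/s²:
a = (2.021e+21 · (137.1)² / (4π²))^(1/3) m
a ≈ 9.873e+07 m = 98.73 Mm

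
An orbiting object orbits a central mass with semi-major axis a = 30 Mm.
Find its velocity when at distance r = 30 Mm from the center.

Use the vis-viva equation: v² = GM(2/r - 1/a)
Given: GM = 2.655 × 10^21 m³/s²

Convert to SI: a = 30 Mm = 3e+07 m; r = 30 Mm = 3e+07 m.
Vis-viva: v = √(GM · (2/r − 1/a)).
2/r − 1/a = 2/3e+07 − 1/3e+07 = 3.33333e-08 m⁻¹.
v = √(2.655e+21 · 3.33333e-08) m/s ≈ 9.407e+06 m/s = 9407 km/s.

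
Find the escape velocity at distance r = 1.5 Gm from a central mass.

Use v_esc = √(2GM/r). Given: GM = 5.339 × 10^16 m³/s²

Convert to SI: r = 1.5 Gm = 1.5e+09 m.
Escape velocity comes from setting total energy to zero: ½v² − GM/r = 0 ⇒ v_esc = √(2GM / r).
v_esc = √(2 · 5.339e+16 / 1.5e+09) m/s ≈ 8437 m/s = 8.437 km/s.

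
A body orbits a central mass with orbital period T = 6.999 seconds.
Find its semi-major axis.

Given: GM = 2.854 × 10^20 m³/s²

Invert Kepler's third law: a = (GM · T² / (4π²))^(1/3).
Substituting T = 6.999 s and GM = 2.854e+20 m³/s²:
a = (2.854e+20 · (6.999)² / (4π²))^(1/3) m
a ≈ 7.075e+06 m = 7.075 Mm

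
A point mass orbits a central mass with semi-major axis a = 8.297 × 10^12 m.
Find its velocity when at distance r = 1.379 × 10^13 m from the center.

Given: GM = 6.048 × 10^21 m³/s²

Vis-viva: v = √(GM · (2/r − 1/a)).
2/r − 1/a = 2/1.379e+13 − 1/8.297e+12 = 2.45071e-14 m⁻¹.
v = √(6.048e+21 · 2.45071e-14) m/s ≈ 1.217e+04 m/s = 12.17 km/s.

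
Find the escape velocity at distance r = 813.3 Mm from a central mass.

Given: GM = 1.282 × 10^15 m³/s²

Convert to SI: r = 813.3 Mm = 8.133e+08 m.
Escape velocity comes from setting total energy to zero: ½v² − GM/r = 0 ⇒ v_esc = √(2GM / r).
v_esc = √(2 · 1.282e+15 / 8.133e+08) m/s ≈ 1776 m/s = 1.776 km/s.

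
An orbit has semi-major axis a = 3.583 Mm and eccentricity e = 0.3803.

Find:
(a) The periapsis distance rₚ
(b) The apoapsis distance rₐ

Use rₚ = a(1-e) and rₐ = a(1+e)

Convert to SI: a = 3.583 Mm = 3.583e+06 m.
(a) rₚ = a(1 − e) = 3.583e+06 · (1 − 0.3803) = 3.583e+06 · 0.6197 ≈ 2.22e+06 m = 2.22 Mm.
(b) rₐ = a(1 + e) = 3.583e+06 · (1 + 0.3803) = 3.583e+06 · 1.3803 ≈ 4.946e+06 m = 4.946 Mm.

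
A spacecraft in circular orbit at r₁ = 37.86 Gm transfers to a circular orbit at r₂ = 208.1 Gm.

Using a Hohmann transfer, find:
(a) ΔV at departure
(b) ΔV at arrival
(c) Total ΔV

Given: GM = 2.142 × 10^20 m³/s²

Convert to SI: r₁ = 37.86 Gm = 3.786e+10 m; r₂ = 208.1 Gm = 2.081e+11 m.
Transfer semi-major axis: a_t = (r₁ + r₂)/2 = (3.786e+10 + 2.081e+11)/2 = 1.2298e+11 m.
Circular speeds: v₁ = √(GM/r₁) = 75217.6 m/s, v₂ = √(GM/r₂) = 32082.9 m/s.
Transfer speeds (vis-viva v² = GM(2/r − 1/a_t)): v₁ᵗ = 97844.9 m/s, v₂ᵗ = 17801.1 m/s.
(a) ΔV₁ = |v₁ᵗ − v₁| ≈ 2.263e+04 m/s = 22.63 km/s.
(b) ΔV₂ = |v₂ − v₂ᵗ| ≈ 1.428e+04 m/s = 14.28 km/s.
(c) ΔV_total = ΔV₁ + ΔV₂ ≈ 3.691e+04 m/s = 36.91 km/s.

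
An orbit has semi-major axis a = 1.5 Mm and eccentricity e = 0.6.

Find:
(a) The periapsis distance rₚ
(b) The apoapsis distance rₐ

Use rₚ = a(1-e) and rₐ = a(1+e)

Convert to SI: a = 1.5 Mm = 1.5e+06 m.
(a) rₚ = a(1 − e) = 1.5e+06 · (1 − 0.6) = 1.5e+06 · 0.4 ≈ 6e+05 m = 600 km.
(b) rₐ = a(1 + e) = 1.5e+06 · (1 + 0.6) = 1.5e+06 · 1.6 ≈ 2.4e+06 m = 2.4 Mm.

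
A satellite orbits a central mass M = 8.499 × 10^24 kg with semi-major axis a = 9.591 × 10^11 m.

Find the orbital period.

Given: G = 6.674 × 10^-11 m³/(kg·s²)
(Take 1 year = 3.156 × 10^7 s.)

GM = G · M = 6.674e-11 · 8.499e+24 = 5.67223e+14 m³/s².
Kepler's third law: T = 2π √(a³ / GM).
Substituting a = 9.591e+11 m and GM = 5.67223e+14 m³/s²:
T = 2π √((9.591e+11)³ / 5.67223e+14) s
T ≈ 2.478e+11 s = 7852 years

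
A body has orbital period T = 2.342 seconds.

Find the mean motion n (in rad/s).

n = 2π / T.
n = 2π / 2.342 s ≈ 2.683 rad/s.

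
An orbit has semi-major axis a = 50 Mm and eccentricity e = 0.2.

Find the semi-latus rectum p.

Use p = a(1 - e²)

Convert to SI: a = 50 Mm = 5e+07 m.
p = a (1 − e²).
p = 5e+07 · (1 − (0.2)²) = 5e+07 · 0.96 ≈ 4.8e+07 m = 48 Mm.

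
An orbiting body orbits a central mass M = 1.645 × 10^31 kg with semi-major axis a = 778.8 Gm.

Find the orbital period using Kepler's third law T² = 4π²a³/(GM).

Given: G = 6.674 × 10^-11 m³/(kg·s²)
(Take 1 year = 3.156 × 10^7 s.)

Convert to SI: a = 778.8 Gm = 7.788e+11 m.
GM = G · M = 6.674e-11 · 1.645e+31 = 1.09787e+21 m³/s².
Kepler's third law: T = 2π √(a³ / GM).
Substituting a = 7.788e+11 m and GM = 1.09787e+21 m³/s²:
T = 2π √((7.788e+11)³ / 1.09787e+21) s
T ≈ 1.303e+08 s = 4.13 years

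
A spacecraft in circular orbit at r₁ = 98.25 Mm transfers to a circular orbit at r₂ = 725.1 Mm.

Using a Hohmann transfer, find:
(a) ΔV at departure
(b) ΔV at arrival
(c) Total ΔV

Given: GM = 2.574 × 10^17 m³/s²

Convert to SI: r₁ = 98.25 Mm = 9.825e+07 m; r₂ = 725.1 Mm = 7.251e+08 m.
Transfer semi-major axis: a_t = (r₁ + r₂)/2 = (9.825e+07 + 7.251e+08)/2 = 4.11675e+08 m.
Circular speeds: v₁ = √(GM/r₁) = 51184.4 m/s, v₂ = √(GM/r₂) = 18841.1 m/s.
Transfer speeds (vis-viva v² = GM(2/r − 1/a_t)): v₁ᵗ = 67929.7 m/s, v₂ᵗ = 9204.38 m/s.
(a) ΔV₁ = |v₁ᵗ − v₁| ≈ 1.675e+04 m/s = 16.75 km/s.
(b) ΔV₂ = |v₂ − v₂ᵗ| ≈ 9637 m/s = 9.637 km/s.
(c) ΔV_total = ΔV₁ + ΔV₂ ≈ 2.638e+04 m/s = 26.38 km/s.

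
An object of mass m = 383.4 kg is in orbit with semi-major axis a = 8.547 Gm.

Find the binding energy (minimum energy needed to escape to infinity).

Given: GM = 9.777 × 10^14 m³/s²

Convert to SI: a = 8.547 Gm = 8.547e+09 m.
Total orbital energy is E = −GMm/(2a); binding energy is E_bind = −E = GMm/(2a).
E_bind = 9.777e+14 · 383.4 / (2 · 8.547e+09) J ≈ 2.193e+07 J = 21.93 MJ.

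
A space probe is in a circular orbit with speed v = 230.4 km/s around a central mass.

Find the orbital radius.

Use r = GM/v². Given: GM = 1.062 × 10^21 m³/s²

Convert to SI: v = 230.4 km/s = 230400 m/s.
For a circular orbit, v² = GM / r, so r = GM / v².
r = 1.062e+21 / (230400)² m ≈ 2.001e+10 m = 20.01 Gm.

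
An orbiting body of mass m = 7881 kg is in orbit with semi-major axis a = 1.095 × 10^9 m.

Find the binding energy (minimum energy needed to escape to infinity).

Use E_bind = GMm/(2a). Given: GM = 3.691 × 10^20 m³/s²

Total orbital energy is E = −GMm/(2a); binding energy is E_bind = −E = GMm/(2a).
E_bind = 3.691e+20 · 7881 / (2 · 1.095e+09) J ≈ 1.328e+15 J = 1.328 PJ.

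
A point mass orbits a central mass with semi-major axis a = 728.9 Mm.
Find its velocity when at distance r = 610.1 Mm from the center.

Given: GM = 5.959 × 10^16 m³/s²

Convert to SI: a = 728.9 Mm = 7.289e+08 m; r = 610.1 Mm = 6.101e+08 m.
Vis-viva: v = √(GM · (2/r − 1/a)).
2/r − 1/a = 2/6.101e+08 − 1/7.289e+08 = 1.90622e-09 m⁻¹.
v = √(5.959e+16 · 1.90622e-09) m/s ≈ 1.066e+04 m/s = 10.66 km/s.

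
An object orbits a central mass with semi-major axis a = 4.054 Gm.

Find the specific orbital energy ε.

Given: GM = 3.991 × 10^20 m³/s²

Convert to SI: a = 4.054 Gm = 4.054e+09 m.
ε = −GM / (2a).
ε = −3.991e+20 / (2 · 4.054e+09) J/kg ≈ -4.922e+10 J/kg = -49.22 GJ/kg.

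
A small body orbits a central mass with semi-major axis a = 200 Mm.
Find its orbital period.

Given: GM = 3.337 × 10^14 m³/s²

Convert to SI: a = 200 Mm = 2e+08 m.
Kepler's third law: T = 2π √(a³ / GM).
Substituting a = 2e+08 m and GM = 3.337e+14 m³/s²:
T = 2π √((2e+08)³ / 3.337e+14) s
T ≈ 9.729e+05 s = 11.26 days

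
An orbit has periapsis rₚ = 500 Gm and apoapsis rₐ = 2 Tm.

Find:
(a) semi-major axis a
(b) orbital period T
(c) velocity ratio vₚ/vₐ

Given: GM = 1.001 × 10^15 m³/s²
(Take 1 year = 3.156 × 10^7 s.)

Convert to SI: rₚ = 500 Gm = 5e+11 m; rₐ = 2 Tm = 2e+12 m.
(a) a = (rₚ + rₐ)/2 = (5e+11 + 2e+12)/2 ≈ 1.25e+12 m
(b) With a = (rₚ + rₐ)/2 = 1.25e+12 m, T = 2π √(a³/GM) = 2π √((1.25e+12)³/1.001e+15) s ≈ 2.775e+11 s
(c) Conservation of angular momentum (rₚvₚ = rₐvₐ) gives vₚ/vₐ = rₐ/rₚ = 2e+12/5e+11 ≈ 4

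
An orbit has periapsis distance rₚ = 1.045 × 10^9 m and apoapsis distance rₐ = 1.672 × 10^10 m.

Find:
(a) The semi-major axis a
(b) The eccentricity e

(a) a = (rₚ + rₐ) / 2 = (1.045e+09 + 1.672e+10) / 2 ≈ 8.882e+09 m = 8.883 × 10^9 m.
(b) e = (rₐ − rₚ) / (rₐ + rₚ) = (1.672e+10 − 1.045e+09) / (1.672e+10 + 1.045e+09) ≈ 0.8824.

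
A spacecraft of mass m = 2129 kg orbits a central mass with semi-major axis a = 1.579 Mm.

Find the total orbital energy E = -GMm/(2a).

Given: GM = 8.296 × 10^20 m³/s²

Convert to SI: a = 1.579 Mm = 1.579e+06 m.
E = −GMm / (2a).
E = −8.296e+20 · 2129 / (2 · 1.579e+06) J ≈ -5.593e+17 J = -559.3 PJ.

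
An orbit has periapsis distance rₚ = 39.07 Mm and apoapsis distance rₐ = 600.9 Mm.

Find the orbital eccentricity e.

Convert to SI: rₚ = 39.07 Mm = 3.907e+07 m; rₐ = 600.9 Mm = 6.009e+08 m.
e = (rₐ − rₚ) / (rₐ + rₚ).
e = (6.009e+08 − 3.907e+07) / (6.009e+08 + 3.907e+07) = 5.6183e+08 / 6.3997e+08 ≈ 0.8779.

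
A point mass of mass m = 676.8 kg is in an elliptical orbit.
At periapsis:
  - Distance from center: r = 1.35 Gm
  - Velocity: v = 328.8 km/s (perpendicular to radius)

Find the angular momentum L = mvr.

Convert to SI: r = 1.35 Gm = 1.35e+09 m; v = 328.8 km/s = 328800 m/s.
Since v is perpendicular to r, L = m · v · r.
L = 676.8 · 328800 · 1.35e+09 kg·m²/s ≈ 3.004e+17 kg·m²/s.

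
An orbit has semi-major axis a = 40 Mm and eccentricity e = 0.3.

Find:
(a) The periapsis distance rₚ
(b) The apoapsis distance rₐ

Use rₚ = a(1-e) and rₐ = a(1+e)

Convert to SI: a = 40 Mm = 4e+07 m.
(a) rₚ = a(1 − e) = 4e+07 · (1 − 0.3) = 4e+07 · 0.7 ≈ 2.8e+07 m = 28 Mm.
(b) rₐ = a(1 + e) = 4e+07 · (1 + 0.3) = 4e+07 · 1.3 ≈ 5.2e+07 m = 52 Mm.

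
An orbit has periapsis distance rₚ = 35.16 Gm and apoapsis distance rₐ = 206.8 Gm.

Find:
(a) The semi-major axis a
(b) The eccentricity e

Convert to SI: rₚ = 35.16 Gm = 3.516e+10 m; rₐ = 206.8 Gm = 2.068e+11 m.
(a) a = (rₚ + rₐ) / 2 = (3.516e+10 + 2.068e+11) / 2 ≈ 1.21e+11 m = 121 Gm.
(b) e = (rₐ − rₚ) / (rₐ + rₚ) = (2.068e+11 − 3.516e+10) / (2.068e+11 + 3.516e+10) ≈ 0.7094.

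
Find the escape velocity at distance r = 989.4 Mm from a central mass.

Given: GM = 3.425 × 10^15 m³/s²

Convert to SI: r = 989.4 Mm = 9.894e+08 m.
Escape velocity comes from setting total energy to zero: ½v² − GM/r = 0 ⇒ v_esc = √(2GM / r).
v_esc = √(2 · 3.425e+15 / 9.894e+08) m/s ≈ 2631 m/s = 2.631 km/s.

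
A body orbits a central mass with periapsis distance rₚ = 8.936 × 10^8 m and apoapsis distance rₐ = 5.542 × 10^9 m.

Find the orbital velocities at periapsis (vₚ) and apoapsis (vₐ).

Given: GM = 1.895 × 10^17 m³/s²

Use the vis-viva equation v² = GM(2/r − 1/a) with a = (rₚ + rₐ)/2 = (8.936e+08 + 5.542e+09)/2 = 3.2178e+09 m.
vₚ = √(GM · (2/rₚ − 1/a)) = √(1.895e+17 · (2/8.936e+08 − 1/3.2178e+09)) m/s ≈ 1.911e+04 m/s = 19.11 km/s.
vₐ = √(GM · (2/rₐ − 1/a)) = √(1.895e+17 · (2/5.542e+09 − 1/3.2178e+09)) m/s ≈ 3082 m/s = 3.082 km/s.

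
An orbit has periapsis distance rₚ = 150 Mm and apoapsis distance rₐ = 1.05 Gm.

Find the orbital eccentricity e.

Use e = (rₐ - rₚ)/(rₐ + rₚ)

Convert to SI: rₚ = 150 Mm = 1.5e+08 m; rₐ = 1.05 Gm = 1.05e+09 m.
e = (rₐ − rₚ) / (rₐ + rₚ).
e = (1.05e+09 − 1.5e+08) / (1.05e+09 + 1.5e+08) = 9e+08 / 1.2e+09 ≈ 0.75.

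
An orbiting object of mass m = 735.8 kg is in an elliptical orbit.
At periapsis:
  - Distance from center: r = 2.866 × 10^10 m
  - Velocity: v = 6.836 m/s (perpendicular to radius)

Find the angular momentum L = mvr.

Since v is perpendicular to r, L = m · v · r.
L = 735.8 · 6.836 · 2.866e+10 kg·m²/s ≈ 1.442e+14 kg·m²/s.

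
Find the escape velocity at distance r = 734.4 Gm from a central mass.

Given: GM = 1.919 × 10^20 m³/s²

Convert to SI: r = 734.4 Gm = 7.344e+11 m.
Escape velocity comes from setting total energy to zero: ½v² − GM/r = 0 ⇒ v_esc = √(2GM / r).
v_esc = √(2 · 1.919e+20 / 7.344e+11) m/s ≈ 2.286e+04 m/s = 22.86 km/s.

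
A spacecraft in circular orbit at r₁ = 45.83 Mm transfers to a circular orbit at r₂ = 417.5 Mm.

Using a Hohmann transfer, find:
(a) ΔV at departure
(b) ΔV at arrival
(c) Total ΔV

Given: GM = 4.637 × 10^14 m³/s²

Convert to SI: r₁ = 45.83 Mm = 4.583e+07 m; r₂ = 417.5 Mm = 4.175e+08 m.
Transfer semi-major axis: a_t = (r₁ + r₂)/2 = (4.583e+07 + 4.175e+08)/2 = 2.31665e+08 m.
Circular speeds: v₁ = √(GM/r₁) = 3180.85 m/s, v₂ = √(GM/r₂) = 1053.88 m/s.
Transfer speeds (vis-viva v² = GM(2/r − 1/a_t)): v₁ᵗ = 4270.14 m/s, v₂ᵗ = 468.743 m/s.
(a) ΔV₁ = |v₁ᵗ − v₁| ≈ 1089 m/s = 1.089 km/s.
(b) ΔV₂ = |v₂ − v₂ᵗ| ≈ 585.1 m/s = 585.1 m/s.
(c) ΔV_total = ΔV₁ + ΔV₂ ≈ 1674 m/s = 1.674 km/s.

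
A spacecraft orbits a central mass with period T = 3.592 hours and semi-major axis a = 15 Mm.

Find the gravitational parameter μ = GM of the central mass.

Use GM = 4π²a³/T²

Convert to SI: T = 3.592 hours = 12931.2 s; a = 15 Mm = 1.5e+07 m.
GM = 4π² · a³ / T².
GM = 4π² · (1.5e+07)³ / (12931.2)² m³/s² ≈ 7.968e+14 m³/s² = 7.968 × 10^14 m³/s².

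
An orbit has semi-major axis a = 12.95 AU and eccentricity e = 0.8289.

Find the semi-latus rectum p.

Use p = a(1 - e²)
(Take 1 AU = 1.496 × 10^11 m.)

Convert to SI: a = 12.95 AU = 1.93732e+12 m.
p = a (1 − e²).
p = 1.93732e+12 · (1 − (0.8289)²) = 1.93732e+12 · 0.312925 ≈ 6.062e+11 m = 4.052 AU.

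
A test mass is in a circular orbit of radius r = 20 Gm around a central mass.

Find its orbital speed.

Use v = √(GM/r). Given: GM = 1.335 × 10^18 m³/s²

Convert to SI: r = 20 Gm = 2e+10 m.
For a circular orbit, gravity supplies the centripetal force, so v = √(GM / r).
v = √(1.335e+18 / 2e+10) m/s ≈ 8170 m/s = 8.17 km/s.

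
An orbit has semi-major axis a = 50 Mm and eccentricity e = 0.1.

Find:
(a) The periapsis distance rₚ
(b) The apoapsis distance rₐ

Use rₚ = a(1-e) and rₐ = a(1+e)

Convert to SI: a = 50 Mm = 5e+07 m.
(a) rₚ = a(1 − e) = 5e+07 · (1 − 0.1) = 5e+07 · 0.9 ≈ 4.5e+07 m = 45 Mm.
(b) rₐ = a(1 + e) = 5e+07 · (1 + 0.1) = 5e+07 · 1.1 ≈ 5.5e+07 m = 55 Mm.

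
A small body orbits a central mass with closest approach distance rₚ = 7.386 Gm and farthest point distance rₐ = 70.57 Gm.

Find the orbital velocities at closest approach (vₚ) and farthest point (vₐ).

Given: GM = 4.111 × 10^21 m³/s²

Convert to SI: rₚ = 7.386 Gm = 7.386e+09 m; rₐ = 70.57 Gm = 7.057e+10 m.
Use the vis-viva equation v² = GM(2/r − 1/a) with a = (rₚ + rₐ)/2 = (7.386e+09 + 7.057e+10)/2 = 3.8978e+10 m.
vₚ = √(GM · (2/rₚ − 1/a)) = √(4.111e+21 · (2/7.386e+09 − 1/3.8978e+10)) m/s ≈ 1.004e+06 m/s = 1004 km/s.
vₐ = √(GM · (2/rₐ − 1/a)) = √(4.111e+21 · (2/7.057e+10 − 1/3.8978e+10)) m/s ≈ 1.051e+05 m/s = 105.1 km/s.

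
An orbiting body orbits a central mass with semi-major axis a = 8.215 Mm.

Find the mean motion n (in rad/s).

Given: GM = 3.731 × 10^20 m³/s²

Convert to SI: a = 8.215 Mm = 8.215e+06 m.
n = √(GM / a³).
n = √(3.731e+20 / (8.215e+06)³) rad/s ≈ 0.8204 rad/s.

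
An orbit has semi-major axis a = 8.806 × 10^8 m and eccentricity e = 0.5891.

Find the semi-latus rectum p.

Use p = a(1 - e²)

p = a (1 − e²).
p = 8.806e+08 · (1 − (0.5891)²) = 8.806e+08 · 0.652961 ≈ 5.75e+08 m = 5.75 × 10^8 m.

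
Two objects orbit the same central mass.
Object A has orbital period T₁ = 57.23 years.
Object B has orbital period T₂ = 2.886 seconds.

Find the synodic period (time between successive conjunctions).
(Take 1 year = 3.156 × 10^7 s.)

Convert to SI: T₁ = 57.23 years = 1.80618e+09 s.
T_syn = |T₁ · T₂ / (T₁ − T₂)|.
T_syn = |1.80618e+09 · 2.886 / (1.80618e+09 − 2.886)| s ≈ 2.886 s = 2.886 seconds.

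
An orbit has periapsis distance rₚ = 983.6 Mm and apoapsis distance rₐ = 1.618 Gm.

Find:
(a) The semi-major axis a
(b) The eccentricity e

Convert to SI: rₚ = 983.6 Mm = 9.836e+08 m; rₐ = 1.618 Gm = 1.618e+09 m.
(a) a = (rₚ + rₐ) / 2 = (9.836e+08 + 1.618e+09) / 2 ≈ 1.301e+09 m = 1.301 Gm.
(b) e = (rₐ − rₚ) / (rₐ + rₚ) = (1.618e+09 − 9.836e+08) / (1.618e+09 + 9.836e+08) ≈ 0.2438.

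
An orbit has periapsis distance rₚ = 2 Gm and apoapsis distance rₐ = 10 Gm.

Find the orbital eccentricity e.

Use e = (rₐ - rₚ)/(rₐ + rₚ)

Convert to SI: rₚ = 2 Gm = 2e+09 m; rₐ = 10 Gm = 1e+10 m.
e = (rₐ − rₚ) / (rₐ + rₚ).
e = (1e+10 − 2e+09) / (1e+10 + 2e+09) = 8e+09 / 1.2e+10 ≈ 0.6667.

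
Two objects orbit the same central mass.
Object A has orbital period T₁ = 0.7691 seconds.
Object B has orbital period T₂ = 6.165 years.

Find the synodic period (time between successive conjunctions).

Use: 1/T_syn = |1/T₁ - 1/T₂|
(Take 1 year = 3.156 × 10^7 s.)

Convert to SI: T₂ = 6.165 years = 1.94567e+08 s.
T_syn = |T₁ · T₂ / (T₁ − T₂)|.
T_syn = |0.7691 · 1.94567e+08 / (0.7691 − 1.94567e+08)| s ≈ 0.7691 s = 0.7691 seconds.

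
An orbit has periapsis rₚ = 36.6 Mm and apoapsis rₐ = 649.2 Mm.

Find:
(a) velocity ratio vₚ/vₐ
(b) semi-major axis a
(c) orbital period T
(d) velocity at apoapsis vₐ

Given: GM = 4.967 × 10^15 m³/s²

Convert to SI: rₚ = 36.6 Mm = 3.66e+07 m; rₐ = 649.2 Mm = 6.492e+08 m.
(a) Conservation of angular momentum (rₚvₚ = rₐvₐ) gives vₚ/vₐ = rₐ/rₚ = 6.492e+08/3.66e+07 ≈ 17.74
(b) a = (rₚ + rₐ)/2 = (3.66e+07 + 6.492e+08)/2 ≈ 3.429e+08 m
(c) With a = (rₚ + rₐ)/2 = 3.429e+08 m, T = 2π √(a³/GM) = 2π √((3.429e+08)³/4.967e+15) s ≈ 5.661e+05 s
(d) With a = (rₚ + rₐ)/2 = 3.429e+08 m, vₐ = √(GM (2/rₐ − 1/a)) = √(4.967e+15 · (2/6.492e+08 − 1/3.429e+08)) m/s ≈ 903.7 m/s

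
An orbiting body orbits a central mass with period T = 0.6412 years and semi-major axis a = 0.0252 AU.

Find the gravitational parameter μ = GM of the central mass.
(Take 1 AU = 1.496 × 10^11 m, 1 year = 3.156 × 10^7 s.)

Convert to SI: T = 0.6412 years = 2.02363e+07 s; a = 0.0252 AU = 3.76992e+09 m.
GM = 4π² · a³ / T².
GM = 4π² · (3.76992e+09)³ / (2.02363e+07)² m³/s² ≈ 5.165e+15 m³/s² = 5.165 × 10^15 m³/s².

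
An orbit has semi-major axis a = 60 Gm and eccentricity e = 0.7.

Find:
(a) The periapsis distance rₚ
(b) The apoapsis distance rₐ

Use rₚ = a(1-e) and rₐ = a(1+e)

Convert to SI: a = 60 Gm = 6e+10 m.
(a) rₚ = a(1 − e) = 6e+10 · (1 − 0.7) = 6e+10 · 0.3 ≈ 1.8e+10 m = 18 Gm.
(b) rₐ = a(1 + e) = 6e+10 · (1 + 0.7) = 6e+10 · 1.7 ≈ 1.02e+11 m = 102 Gm.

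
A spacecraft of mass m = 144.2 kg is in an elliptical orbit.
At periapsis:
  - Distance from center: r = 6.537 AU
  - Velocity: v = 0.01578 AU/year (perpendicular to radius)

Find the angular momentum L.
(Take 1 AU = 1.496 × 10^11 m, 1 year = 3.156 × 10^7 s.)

Convert to SI: r = 6.537 AU = 9.77935e+11 m; v = 0.01578 AU/year = 74.8 m/s.
Since v is perpendicular to r, L = m · v · r.
L = 144.2 · 74.8 · 9.77935e+11 kg·m²/s ≈ 1.055e+16 kg·m²/s.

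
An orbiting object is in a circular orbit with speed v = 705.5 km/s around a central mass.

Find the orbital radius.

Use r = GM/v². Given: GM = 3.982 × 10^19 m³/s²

Convert to SI: v = 705.5 km/s = 705500 m/s.
For a circular orbit, v² = GM / r, so r = GM / v².
r = 3.982e+19 / (705500)² m ≈ 8e+07 m = 80 Mm.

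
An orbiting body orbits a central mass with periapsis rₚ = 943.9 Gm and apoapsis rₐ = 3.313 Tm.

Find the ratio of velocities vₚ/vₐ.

Convert to SI: rₚ = 943.9 Gm = 9.439e+11 m; rₐ = 3.313 Tm = 3.313e+12 m.
Conservation of angular momentum gives rₚvₚ = rₐvₐ, so vₚ/vₐ = rₐ/rₚ.
vₚ/vₐ = 3.313e+12 / 9.439e+11 ≈ 3.51.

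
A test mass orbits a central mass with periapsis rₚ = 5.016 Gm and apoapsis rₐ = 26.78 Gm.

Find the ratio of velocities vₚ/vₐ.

Convert to SI: rₚ = 5.016 Gm = 5.016e+09 m; rₐ = 26.78 Gm = 2.678e+10 m.
Conservation of angular momentum gives rₚvₚ = rₐvₐ, so vₚ/vₐ = rₐ/rₚ.
vₚ/vₐ = 2.678e+10 / 5.016e+09 ≈ 5.339.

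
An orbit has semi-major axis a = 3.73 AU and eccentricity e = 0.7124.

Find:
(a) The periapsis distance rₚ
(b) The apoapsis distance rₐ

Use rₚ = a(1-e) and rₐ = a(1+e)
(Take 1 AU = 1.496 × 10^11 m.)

Convert to SI: a = 3.73 AU = 5.58008e+11 m.
(a) rₚ = a(1 − e) = 5.58008e+11 · (1 − 0.7124) = 5.58008e+11 · 0.2876 ≈ 1.605e+11 m = 1.073 AU.
(b) rₐ = a(1 + e) = 5.58008e+11 · (1 + 0.7124) = 5.58008e+11 · 1.7124 ≈ 9.555e+11 m = 6.387 AU.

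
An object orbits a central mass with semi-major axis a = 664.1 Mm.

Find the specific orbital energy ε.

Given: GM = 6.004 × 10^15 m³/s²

Convert to SI: a = 664.1 Mm = 6.641e+08 m.
ε = −GM / (2a).
ε = −6.004e+15 / (2 · 6.641e+08) J/kg ≈ -4.52e+06 J/kg = -4.52 MJ/kg.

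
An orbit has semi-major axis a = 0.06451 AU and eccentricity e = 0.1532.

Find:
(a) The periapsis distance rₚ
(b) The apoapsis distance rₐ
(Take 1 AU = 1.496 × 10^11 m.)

Convert to SI: a = 0.06451 AU = 9.6507e+09 m.
(a) rₚ = a(1 − e) = 9.6507e+09 · (1 − 0.1532) = 9.6507e+09 · 0.8468 ≈ 8.172e+09 m = 0.05463 AU.
(b) rₐ = a(1 + e) = 9.6507e+09 · (1 + 0.1532) = 9.6507e+09 · 1.1532 ≈ 1.113e+10 m = 0.07439 AU.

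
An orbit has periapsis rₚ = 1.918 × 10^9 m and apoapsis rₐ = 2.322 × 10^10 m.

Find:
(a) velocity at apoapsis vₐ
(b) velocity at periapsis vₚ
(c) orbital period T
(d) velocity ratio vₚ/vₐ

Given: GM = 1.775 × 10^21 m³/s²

(a) With a = (rₚ + rₐ)/2 = 1.2569e+10 m, vₐ = √(GM (2/rₐ − 1/a)) = √(1.775e+21 · (2/2.322e+10 − 1/1.2569e+10)) m/s ≈ 1.08e+05 m/s
(b) With a = (rₚ + rₐ)/2 = 1.2569e+10 m, vₚ = √(GM (2/rₚ − 1/a)) = √(1.775e+21 · (2/1.918e+09 − 1/1.2569e+10)) m/s ≈ 1.308e+06 m/s
(c) With a = (rₚ + rₐ)/2 = 1.2569e+10 m, T = 2π √(a³/GM) = 2π √((1.2569e+10)³/1.775e+21) s ≈ 2.102e+05 s
(d) Conservation of angular momentum (rₚvₚ = rₐvₐ) gives vₚ/vₐ = rₐ/rₚ = 2.322e+10/1.918e+09 ≈ 12.11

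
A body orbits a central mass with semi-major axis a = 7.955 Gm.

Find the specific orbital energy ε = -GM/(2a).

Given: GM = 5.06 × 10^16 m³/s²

Convert to SI: a = 7.955 Gm = 7.955e+09 m.
ε = −GM / (2a).
ε = −5.06e+16 / (2 · 7.955e+09) J/kg ≈ -3.18e+06 J/kg = -3.18 MJ/kg.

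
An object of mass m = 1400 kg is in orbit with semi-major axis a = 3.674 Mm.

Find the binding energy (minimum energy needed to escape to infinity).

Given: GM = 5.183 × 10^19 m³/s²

Convert to SI: a = 3.674 Mm = 3.674e+06 m.
Total orbital energy is E = −GMm/(2a); binding energy is E_bind = −E = GMm/(2a).
E_bind = 5.183e+19 · 1400 / (2 · 3.674e+06) J ≈ 9.875e+15 J = 9.875 PJ.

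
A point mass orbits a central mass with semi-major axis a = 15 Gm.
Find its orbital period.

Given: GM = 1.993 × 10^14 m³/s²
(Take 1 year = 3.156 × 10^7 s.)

Convert to SI: a = 15 Gm = 1.5e+10 m.
Kepler's third law: T = 2π √(a³ / GM).
Substituting a = 1.5e+10 m and GM = 1.993e+14 m³/s²:
T = 2π √((1.5e+10)³ / 1.993e+14) s
T ≈ 8.176e+08 s = 25.91 years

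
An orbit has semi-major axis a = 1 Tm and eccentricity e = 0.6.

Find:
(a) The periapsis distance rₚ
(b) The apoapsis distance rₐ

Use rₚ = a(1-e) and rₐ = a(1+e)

Convert to SI: a = 1 Tm = 1e+12 m.
(a) rₚ = a(1 − e) = 1e+12 · (1 − 0.6) = 1e+12 · 0.4 ≈ 4e+11 m = 400 Gm.
(b) rₐ = a(1 + e) = 1e+12 · (1 + 0.6) = 1e+12 · 1.6 ≈ 1.6e+12 m = 1.6 Tm.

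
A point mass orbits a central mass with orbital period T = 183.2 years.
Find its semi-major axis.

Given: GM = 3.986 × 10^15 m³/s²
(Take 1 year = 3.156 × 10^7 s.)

Convert to SI: T = 183.2 years = 5.78179e+09 s.
Invert Kepler's third law: a = (GM · T² / (4π²))^(1/3).
Substituting T = 5.78179e+09 s and GM = 3.986e+15 m³/s²:
a = (3.986e+15 · (5.78179e+09)² / (4π²))^(1/3) m
a ≈ 1.5e+11 m = 150 Gm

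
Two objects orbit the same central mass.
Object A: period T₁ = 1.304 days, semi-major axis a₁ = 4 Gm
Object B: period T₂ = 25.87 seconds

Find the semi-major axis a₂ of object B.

Convert to SI: T₁ = 1.304 days = 112666 s; a₁ = 4 Gm = 4e+09 m.
Kepler's third law: (T₁/T₂)² = (a₁/a₂)³ ⇒ a₂ = a₁ · (T₂/T₁)^(2/3).
T₂/T₁ = 25.87 / 112666 = 0.000229618.
a₂ = 4e+09 · (0.000229618)^(2/3) m ≈ 1.5e+07 m = 15 Mm.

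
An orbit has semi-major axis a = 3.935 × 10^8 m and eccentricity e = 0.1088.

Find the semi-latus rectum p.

p = a (1 − e²).
p = 3.935e+08 · (1 − (0.1088)²) = 3.935e+08 · 0.988163 ≈ 3.888e+08 m = 3.888 × 10^8 m.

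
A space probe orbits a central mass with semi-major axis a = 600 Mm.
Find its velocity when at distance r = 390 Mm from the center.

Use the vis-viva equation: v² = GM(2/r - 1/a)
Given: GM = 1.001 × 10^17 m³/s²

Convert to SI: a = 600 Mm = 6e+08 m; r = 390 Mm = 3.9e+08 m.
Vis-viva: v = √(GM · (2/r − 1/a)).
2/r − 1/a = 2/3.9e+08 − 1/6e+08 = 3.46154e-09 m⁻¹.
v = √(1.001e+17 · 3.46154e-09) m/s ≈ 1.861e+04 m/s = 18.61 km/s.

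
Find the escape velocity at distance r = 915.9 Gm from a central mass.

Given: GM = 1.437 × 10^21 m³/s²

Convert to SI: r = 915.9 Gm = 9.159e+11 m.
Escape velocity comes from setting total energy to zero: ½v² − GM/r = 0 ⇒ v_esc = √(2GM / r).
v_esc = √(2 · 1.437e+21 / 9.159e+11) m/s ≈ 5.602e+04 m/s = 56.02 km/s.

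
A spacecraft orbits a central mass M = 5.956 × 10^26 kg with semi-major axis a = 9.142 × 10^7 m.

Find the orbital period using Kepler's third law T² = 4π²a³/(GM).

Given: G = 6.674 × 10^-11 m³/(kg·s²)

GM = G · M = 6.674e-11 · 5.956e+26 = 3.97503e+16 m³/s².
Kepler's third law: T = 2π √(a³ / GM).
Substituting a = 9.142e+07 m and GM = 3.97503e+16 m³/s²:
T = 2π √((9.142e+07)³ / 3.97503e+16) s
T ≈ 2.755e+04 s = 7.652 hours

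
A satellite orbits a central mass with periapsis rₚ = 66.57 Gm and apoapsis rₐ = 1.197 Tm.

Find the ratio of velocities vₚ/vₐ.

Convert to SI: rₚ = 66.57 Gm = 6.657e+10 m; rₐ = 1.197 Tm = 1.197e+12 m.
Conservation of angular momentum gives rₚvₚ = rₐvₐ, so vₚ/vₐ = rₐ/rₚ.
vₚ/vₐ = 1.197e+12 / 6.657e+10 ≈ 17.98.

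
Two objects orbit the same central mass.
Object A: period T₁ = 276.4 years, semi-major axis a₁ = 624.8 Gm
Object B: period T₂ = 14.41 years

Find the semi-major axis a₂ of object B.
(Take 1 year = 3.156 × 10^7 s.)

Convert to SI: T₁ = 276.4 years = 8.72318e+09 s; a₁ = 624.8 Gm = 6.248e+11 m; T₂ = 14.41 years = 4.5478e+08 s.
Kepler's third law: (T₁/T₂)² = (a₁/a₂)³ ⇒ a₂ = a₁ · (T₂/T₁)^(2/3).
T₂/T₁ = 4.5478e+08 / 8.72318e+09 = 0.0521346.
a₂ = 6.248e+11 · (0.0521346)^(2/3) m ≈ 8.72e+10 m = 87.2 Gm.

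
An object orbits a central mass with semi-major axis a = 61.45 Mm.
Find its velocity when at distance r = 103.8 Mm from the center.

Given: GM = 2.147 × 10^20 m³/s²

Convert to SI: a = 61.45 Mm = 6.145e+07 m; r = 103.8 Mm = 1.038e+08 m.
Vis-viva: v = √(GM · (2/r − 1/a)).
2/r − 1/a = 2/1.038e+08 − 1/6.145e+07 = 2.99443e-09 m⁻¹.
v = √(2.147e+20 · 2.99443e-09) m/s ≈ 8.018e+05 m/s = 801.8 km/s.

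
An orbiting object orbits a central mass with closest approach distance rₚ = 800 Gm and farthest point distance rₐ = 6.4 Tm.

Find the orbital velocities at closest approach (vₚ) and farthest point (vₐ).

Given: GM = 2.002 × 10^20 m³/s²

Convert to SI: rₚ = 800 Gm = 8e+11 m; rₐ = 6.4 Tm = 6.4e+12 m.
Use the vis-viva equation v² = GM(2/r − 1/a) with a = (rₚ + rₐ)/2 = (8e+11 + 6.4e+12)/2 = 3.6e+12 m.
vₚ = √(GM · (2/rₚ − 1/a)) = √(2.002e+20 · (2/8e+11 − 1/3.6e+12)) m/s ≈ 2.109e+04 m/s = 21.09 km/s.
vₐ = √(GM · (2/rₐ − 1/a)) = √(2.002e+20 · (2/6.4e+12 − 1/3.6e+12)) m/s ≈ 2637 m/s = 2.637 km/s.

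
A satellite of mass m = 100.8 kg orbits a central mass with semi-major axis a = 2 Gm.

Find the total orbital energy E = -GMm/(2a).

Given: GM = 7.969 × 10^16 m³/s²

Convert to SI: a = 2 Gm = 2e+09 m.
E = −GMm / (2a).
E = −7.969e+16 · 100.8 / (2 · 2e+09) J ≈ -2.008e+09 J = -2.008 GJ.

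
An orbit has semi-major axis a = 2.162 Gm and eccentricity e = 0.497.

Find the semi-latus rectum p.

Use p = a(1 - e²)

Convert to SI: a = 2.162 Gm = 2.162e+09 m.
p = a (1 − e²).
p = 2.162e+09 · (1 − (0.497)²) = 2.162e+09 · 0.752991 ≈ 1.628e+09 m = 1.628 Gm.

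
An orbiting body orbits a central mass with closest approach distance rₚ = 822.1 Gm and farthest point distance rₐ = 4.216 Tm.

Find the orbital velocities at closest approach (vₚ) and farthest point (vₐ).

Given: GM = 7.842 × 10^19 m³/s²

Convert to SI: rₚ = 822.1 Gm = 8.221e+11 m; rₐ = 4.216 Tm = 4.216e+12 m.
Use the vis-viva equation v² = GM(2/r − 1/a) with a = (rₚ + rₐ)/2 = (8.221e+11 + 4.216e+12)/2 = 2.51905e+12 m.
vₚ = √(GM · (2/rₚ − 1/a)) = √(7.842e+19 · (2/8.221e+11 − 1/2.51905e+12)) m/s ≈ 1.264e+04 m/s = 12.64 km/s.
vₐ = √(GM · (2/rₐ − 1/a)) = √(7.842e+19 · (2/4.216e+12 − 1/2.51905e+12)) m/s ≈ 2464 m/s = 2.464 km/s.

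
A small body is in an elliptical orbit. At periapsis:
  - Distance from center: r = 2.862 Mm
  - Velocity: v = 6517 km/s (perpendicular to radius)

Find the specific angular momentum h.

Convert to SI: r = 2.862 Mm = 2.862e+06 m; v = 6517 km/s = 6.517e+06 m/s.
With v perpendicular to r, h = r · v.
h = 2.862e+06 · 6.517e+06 m²/s ≈ 1.865e+13 m²/s.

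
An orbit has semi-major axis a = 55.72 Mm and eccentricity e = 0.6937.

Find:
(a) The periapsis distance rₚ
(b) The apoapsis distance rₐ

Convert to SI: a = 55.72 Mm = 5.572e+07 m.
(a) rₚ = a(1 − e) = 5.572e+07 · (1 − 0.6937) = 5.572e+07 · 0.3063 ≈ 1.707e+07 m = 17.07 Mm.
(b) rₐ = a(1 + e) = 5.572e+07 · (1 + 0.6937) = 5.572e+07 · 1.6937 ≈ 9.437e+07 m = 94.37 Mm.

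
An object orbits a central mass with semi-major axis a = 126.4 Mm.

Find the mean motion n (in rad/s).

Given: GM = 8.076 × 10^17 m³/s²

Convert to SI: a = 126.4 Mm = 1.264e+08 m.
n = √(GM / a³).
n = √(8.076e+17 / (1.264e+08)³) rad/s ≈ 0.0006324 rad/s.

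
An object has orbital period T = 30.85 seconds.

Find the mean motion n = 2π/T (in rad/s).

n = 2π / T.
n = 2π / 30.85 s ≈ 0.2037 rad/s.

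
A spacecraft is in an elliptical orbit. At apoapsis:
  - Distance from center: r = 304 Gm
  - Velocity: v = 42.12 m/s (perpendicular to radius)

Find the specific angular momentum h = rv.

Convert to SI: r = 304 Gm = 3.04e+11 m.
With v perpendicular to r, h = r · v.
h = 3.04e+11 · 42.12 m²/s ≈ 1.28e+13 m²/s.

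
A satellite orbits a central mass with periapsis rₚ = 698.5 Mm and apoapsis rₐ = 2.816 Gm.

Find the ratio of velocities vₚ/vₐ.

Convert to SI: rₚ = 698.5 Mm = 6.985e+08 m; rₐ = 2.816 Gm = 2.816e+09 m.
Conservation of angular momentum gives rₚvₚ = rₐvₐ, so vₚ/vₐ = rₐ/rₚ.
vₚ/vₐ = 2.816e+09 / 6.985e+08 ≈ 4.031.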